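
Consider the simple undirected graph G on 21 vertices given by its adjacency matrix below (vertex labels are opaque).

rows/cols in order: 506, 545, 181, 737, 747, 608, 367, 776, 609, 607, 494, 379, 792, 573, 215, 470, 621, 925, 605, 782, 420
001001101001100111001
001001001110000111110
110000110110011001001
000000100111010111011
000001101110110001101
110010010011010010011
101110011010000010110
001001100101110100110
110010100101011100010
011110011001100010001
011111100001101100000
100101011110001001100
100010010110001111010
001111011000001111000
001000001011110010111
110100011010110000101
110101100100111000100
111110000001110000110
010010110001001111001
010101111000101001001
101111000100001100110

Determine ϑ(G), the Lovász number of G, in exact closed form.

Vertex 621 has 10 neighbors: 506, 545, 737, 608, 367, 607, 792, 573, 215, 605.
Vertex 737 has 10 neighbors: 367, 607, 494, 379, 573, 470, 621, 925, 782, 420.
deg(609) = 10; N(609) = {506, 545, 747, 367, 607, 379, 573, 215, 470, 782}.
Vertex 792 has 10 neighbors: 506, 747, 776, 607, 494, 215, 470, 621, 925, 782.
Every vertex has degree 10 (N=21); this is K(7,2), the Kneser graph.
Distinct eigenvalues (to 3 d.p.): [10.0, 1.0, -4.0].
With N=21: ϑ(G) = 21·(-1*(-4))/(10−(-4)) = 6.
Numerically 6.0000000.

6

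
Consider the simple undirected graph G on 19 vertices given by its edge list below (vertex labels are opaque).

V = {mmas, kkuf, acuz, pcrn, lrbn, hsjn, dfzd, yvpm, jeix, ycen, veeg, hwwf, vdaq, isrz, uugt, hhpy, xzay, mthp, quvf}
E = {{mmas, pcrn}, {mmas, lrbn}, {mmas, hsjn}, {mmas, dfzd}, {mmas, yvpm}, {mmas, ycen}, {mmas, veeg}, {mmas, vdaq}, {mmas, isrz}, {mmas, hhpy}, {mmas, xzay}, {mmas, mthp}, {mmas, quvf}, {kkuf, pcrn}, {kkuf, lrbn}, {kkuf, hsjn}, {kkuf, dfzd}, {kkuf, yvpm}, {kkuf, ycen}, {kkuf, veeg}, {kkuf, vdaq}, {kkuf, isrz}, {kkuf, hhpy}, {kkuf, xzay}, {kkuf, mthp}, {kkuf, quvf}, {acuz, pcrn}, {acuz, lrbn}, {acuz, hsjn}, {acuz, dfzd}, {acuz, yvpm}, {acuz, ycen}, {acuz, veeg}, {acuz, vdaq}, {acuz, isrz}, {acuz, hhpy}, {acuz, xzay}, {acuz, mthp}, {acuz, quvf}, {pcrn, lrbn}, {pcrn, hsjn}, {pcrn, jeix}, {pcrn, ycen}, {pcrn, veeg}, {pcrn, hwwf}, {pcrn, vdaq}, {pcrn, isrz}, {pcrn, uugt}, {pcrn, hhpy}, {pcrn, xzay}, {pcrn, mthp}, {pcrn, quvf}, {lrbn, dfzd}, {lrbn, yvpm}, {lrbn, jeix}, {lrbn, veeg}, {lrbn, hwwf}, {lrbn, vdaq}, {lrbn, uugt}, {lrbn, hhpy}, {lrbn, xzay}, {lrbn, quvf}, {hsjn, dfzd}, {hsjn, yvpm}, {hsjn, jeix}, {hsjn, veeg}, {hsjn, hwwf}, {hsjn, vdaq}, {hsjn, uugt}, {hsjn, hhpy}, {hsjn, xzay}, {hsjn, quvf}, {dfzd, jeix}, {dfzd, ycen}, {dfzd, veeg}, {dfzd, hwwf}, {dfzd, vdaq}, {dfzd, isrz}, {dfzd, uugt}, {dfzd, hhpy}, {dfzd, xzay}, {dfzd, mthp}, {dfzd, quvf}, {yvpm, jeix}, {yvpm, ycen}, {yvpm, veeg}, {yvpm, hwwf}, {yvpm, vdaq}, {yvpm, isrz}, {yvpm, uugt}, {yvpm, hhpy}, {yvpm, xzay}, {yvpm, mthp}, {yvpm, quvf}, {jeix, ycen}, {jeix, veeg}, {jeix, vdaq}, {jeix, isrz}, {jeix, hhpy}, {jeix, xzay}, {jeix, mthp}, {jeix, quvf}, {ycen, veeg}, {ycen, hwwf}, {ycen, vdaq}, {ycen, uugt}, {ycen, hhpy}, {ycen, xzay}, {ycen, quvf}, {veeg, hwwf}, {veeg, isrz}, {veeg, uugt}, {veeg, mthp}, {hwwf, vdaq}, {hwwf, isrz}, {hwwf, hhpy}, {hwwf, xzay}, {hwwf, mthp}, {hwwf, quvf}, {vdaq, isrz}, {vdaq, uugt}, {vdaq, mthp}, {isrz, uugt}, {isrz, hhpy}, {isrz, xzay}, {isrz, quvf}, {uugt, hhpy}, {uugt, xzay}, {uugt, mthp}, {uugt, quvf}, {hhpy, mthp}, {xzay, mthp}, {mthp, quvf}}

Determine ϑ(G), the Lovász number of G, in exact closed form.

6

deg(hhpy) = 14; N(hhpy) = {mmas, kkuf, acuz, pcrn, lrbn, hsjn, dfzd, yvpm, jeix, ycen, hwwf, isrz, uugt, mthp}.
N(mthp) = {mmas, kkuf, acuz, pcrn, dfzd, yvpm, jeix, veeg, hwwf, vdaq, uugt, hhpy, xzay, quvf}, |N(mthp)| = 14.
Vertex kkuf has 13 neighbors: pcrn, lrbn, hsjn, dfzd, yvpm, ycen, veeg, vdaq, isrz, hhpy, xzay, mthp, quvf.
Vertex pcrn has 16 neighbors: mmas, kkuf, acuz, lrbn, hsjn, jeix, ycen, veeg, hwwf, vdaq, isrz, uugt, hhpy, xzay, mthp, quvf.
K_{6,5,5,3} (perfect); ϑ(G) = α(G) = max{6,5,5,3} = 6.
ϑ(G) ≈ 6.0000.
Lovász sandwich 6 ≤ 6 ≤ 6: collapsed.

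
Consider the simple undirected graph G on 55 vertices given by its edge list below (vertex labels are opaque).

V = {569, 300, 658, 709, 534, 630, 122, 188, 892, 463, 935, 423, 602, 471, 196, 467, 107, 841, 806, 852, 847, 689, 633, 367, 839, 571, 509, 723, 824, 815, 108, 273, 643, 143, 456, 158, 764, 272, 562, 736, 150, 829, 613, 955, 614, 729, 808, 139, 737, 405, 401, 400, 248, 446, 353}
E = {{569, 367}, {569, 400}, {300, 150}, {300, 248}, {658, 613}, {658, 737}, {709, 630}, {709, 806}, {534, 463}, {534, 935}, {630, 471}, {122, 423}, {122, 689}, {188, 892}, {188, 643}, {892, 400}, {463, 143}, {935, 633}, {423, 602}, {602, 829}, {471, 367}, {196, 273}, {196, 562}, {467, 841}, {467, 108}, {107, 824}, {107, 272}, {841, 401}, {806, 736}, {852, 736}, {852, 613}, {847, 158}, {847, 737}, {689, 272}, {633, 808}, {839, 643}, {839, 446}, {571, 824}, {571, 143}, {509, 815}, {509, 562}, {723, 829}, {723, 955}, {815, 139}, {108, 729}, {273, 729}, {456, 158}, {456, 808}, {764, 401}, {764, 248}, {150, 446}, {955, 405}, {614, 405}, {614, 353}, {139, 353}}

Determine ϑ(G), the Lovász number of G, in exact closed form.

55*cos(pi/55)/(cos(pi/55) + 1)

deg(150) = 2; N(150) = {300, 446}.
deg(614) = 2; N(614) = {405, 353}.
deg(122) = 2; N(122) = {423, 689}.
N(463) = {534, 143}, |N(463)| = 2.
Regular of degree 2 on 55 vertices: a single 55-cycle (edge-transitive).
Distinct eigenvalues (to 6 d.p.): [2.0, 1.986963, 1.948024, 1.883689, 1.794797, 1.682507, 1.548283, 1.393875, 1.221296, 1.032795, 0.83083, 0.618034, 0.397181, 0.17115, -0.057112, -0.28463, -0.508437, -0.725615, -0.933335, -1.128886, -1.309721, -1.473482, -1.618034, -1.741492, -1.842247, -1.918986, -1.970708, -1.996738].
λ_max=2, λ_min=-2*cos(pi/55); ϑ = −55·λ_min/(λ_max−λ_min) = 55*cos(pi/55)/(cos(pi/55) + 1).
= 27.477557… (decimal).
α=27, χ(Ḡ)=28; ϑ=55*cos(pi/55)/(cos(pi/55) + 1) lies between (both strict).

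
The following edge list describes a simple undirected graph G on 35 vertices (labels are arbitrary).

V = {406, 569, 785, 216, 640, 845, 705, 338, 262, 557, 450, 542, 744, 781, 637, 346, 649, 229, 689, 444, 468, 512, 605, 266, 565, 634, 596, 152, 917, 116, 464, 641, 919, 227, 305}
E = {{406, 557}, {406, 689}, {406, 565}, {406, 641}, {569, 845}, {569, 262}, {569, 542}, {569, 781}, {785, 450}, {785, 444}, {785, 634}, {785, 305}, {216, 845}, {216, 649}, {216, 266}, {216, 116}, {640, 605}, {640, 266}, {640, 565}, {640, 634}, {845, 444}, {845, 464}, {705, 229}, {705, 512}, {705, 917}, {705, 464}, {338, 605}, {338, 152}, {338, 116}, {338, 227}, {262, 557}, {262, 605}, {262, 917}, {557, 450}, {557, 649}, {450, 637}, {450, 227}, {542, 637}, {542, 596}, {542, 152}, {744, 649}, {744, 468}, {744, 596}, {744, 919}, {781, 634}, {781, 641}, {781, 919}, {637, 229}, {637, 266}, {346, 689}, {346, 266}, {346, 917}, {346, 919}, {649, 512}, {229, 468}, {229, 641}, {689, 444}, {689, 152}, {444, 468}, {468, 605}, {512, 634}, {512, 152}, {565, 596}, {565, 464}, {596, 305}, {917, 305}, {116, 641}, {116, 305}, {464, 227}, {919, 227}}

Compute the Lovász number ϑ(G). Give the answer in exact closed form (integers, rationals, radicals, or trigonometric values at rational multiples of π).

N(565) = {406, 640, 596, 464}, |N(565)| = 4.
N(346) = {689, 266, 917, 919}, |N(346)| = 4.
Vertex 689 has 4 neighbors: 406, 346, 444, 152.
N(338) = {605, 152, 116, 227}, |N(338)| = 4.
35-vertex 4-regular graph: Kneser-type, 3-subsets of [7].
The 4 distinct eigenvalues: [4.0, 2.0, -1.0, -3.0].
With N=35: ϑ(G) = 35·(-1*(-3))/(4−(-3)) = 15.
Numerically 15.0000.

15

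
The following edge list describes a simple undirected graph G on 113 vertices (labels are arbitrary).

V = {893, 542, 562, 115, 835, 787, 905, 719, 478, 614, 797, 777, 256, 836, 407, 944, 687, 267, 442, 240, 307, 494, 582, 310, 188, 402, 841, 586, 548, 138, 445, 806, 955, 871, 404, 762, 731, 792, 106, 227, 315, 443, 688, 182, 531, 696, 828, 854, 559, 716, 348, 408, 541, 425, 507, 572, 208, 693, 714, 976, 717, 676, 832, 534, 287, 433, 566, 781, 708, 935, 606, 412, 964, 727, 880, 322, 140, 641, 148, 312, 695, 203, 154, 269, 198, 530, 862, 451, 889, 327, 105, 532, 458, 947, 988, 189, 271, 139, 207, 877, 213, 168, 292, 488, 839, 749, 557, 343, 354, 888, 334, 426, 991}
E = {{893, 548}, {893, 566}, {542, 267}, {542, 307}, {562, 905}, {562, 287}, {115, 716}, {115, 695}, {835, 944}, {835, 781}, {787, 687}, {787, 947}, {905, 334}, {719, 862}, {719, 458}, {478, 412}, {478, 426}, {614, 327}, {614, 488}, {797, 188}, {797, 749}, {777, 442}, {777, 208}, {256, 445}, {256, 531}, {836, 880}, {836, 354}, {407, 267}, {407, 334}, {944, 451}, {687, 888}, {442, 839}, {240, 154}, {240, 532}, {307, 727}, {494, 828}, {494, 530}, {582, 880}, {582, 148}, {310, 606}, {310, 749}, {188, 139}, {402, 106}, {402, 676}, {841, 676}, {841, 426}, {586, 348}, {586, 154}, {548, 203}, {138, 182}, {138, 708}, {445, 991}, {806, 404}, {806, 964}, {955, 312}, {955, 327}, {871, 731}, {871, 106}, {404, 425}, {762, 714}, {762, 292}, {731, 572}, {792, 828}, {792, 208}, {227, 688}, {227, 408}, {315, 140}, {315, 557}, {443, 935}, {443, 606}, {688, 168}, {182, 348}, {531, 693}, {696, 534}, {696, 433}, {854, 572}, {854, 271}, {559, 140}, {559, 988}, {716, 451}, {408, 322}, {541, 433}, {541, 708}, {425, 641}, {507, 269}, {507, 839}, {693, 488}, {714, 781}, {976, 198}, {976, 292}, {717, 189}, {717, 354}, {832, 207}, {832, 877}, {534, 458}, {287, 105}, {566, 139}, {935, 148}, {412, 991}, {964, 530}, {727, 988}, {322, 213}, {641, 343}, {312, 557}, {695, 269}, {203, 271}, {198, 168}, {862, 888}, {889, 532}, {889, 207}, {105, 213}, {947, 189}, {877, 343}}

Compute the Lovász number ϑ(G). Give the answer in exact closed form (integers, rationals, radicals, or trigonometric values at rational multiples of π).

deg(877) = 2; N(877) = {832, 343}.
N(944) = {835, 451}, |N(944)| = 2.
Vertex 572 has 2 neighbors: 731, 854.
N(425) = {404, 641}, |N(425)| = 2.
Every vertex has degree 2 (N=113); the odd cycle C_{113}.
Distinct eigenvalues (to 4 d.p.): [2.0, 1.9969, 1.9876, 1.9722, 1.9507, 1.9232, 1.8897, 1.8504, 1.8054, 1.7548, 1.6987, 1.6374, 1.5711, 1.4999, 1.424, 1.3438, 1.2594, 1.1711, 1.0792, 0.9839, 0.8856, 0.7846, 0.6811, 0.5756, 0.4682, 0.3595, 0.2496, 0.1389, 0.0278, -0.0834, -0.1943, -0.3046, -0.414, -0.5221, -0.6286, -0.7331, -0.8354, -0.9351, -1.0319, -1.1255, -1.2157, -1.3021, -1.3844, -1.4625, -1.5361, -1.6049, -1.6687, -1.7274, -1.7807, -1.8286, -1.8708, -1.9072, -1.9377, -1.9622, -1.9807, -1.993, -1.9992].
Lovász: ϑ = −113(-2*cos(pi/113))/(2+-(-1)*2*cos(pi/113)) = 113*cos(pi/113)/(cos(pi/113) + 1).
≈ 56.4891 (to 4 d.p.).
Sandwich: α(G)=56 ≤ ϑ(G)=113*cos(pi/113)/(cos(pi/113) + 1) ≤ χ(Ḡ)=57 (both strict).

113*cos(pi/113)/(cos(pi/113) + 1)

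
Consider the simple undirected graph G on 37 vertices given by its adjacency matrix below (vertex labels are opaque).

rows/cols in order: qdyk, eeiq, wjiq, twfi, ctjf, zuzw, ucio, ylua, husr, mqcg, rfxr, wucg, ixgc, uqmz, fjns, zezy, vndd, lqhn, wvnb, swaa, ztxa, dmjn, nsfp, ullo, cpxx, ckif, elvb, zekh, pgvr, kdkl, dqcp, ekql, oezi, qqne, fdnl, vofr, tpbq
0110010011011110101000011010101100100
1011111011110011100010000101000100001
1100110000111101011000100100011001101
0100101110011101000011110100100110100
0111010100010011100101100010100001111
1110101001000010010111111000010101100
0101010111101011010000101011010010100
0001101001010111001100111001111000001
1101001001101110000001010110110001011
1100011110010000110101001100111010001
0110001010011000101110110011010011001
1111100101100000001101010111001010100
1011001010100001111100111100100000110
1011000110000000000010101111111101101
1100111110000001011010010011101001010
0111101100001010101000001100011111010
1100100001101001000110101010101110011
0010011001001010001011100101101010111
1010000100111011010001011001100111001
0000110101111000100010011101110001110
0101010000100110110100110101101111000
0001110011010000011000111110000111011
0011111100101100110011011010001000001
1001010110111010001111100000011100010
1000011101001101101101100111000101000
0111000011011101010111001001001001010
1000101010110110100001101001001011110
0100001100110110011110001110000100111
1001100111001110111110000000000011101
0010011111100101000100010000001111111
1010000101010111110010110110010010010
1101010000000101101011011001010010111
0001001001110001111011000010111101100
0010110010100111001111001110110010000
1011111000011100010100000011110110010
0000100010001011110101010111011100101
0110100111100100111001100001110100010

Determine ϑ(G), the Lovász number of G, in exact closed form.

Vertex qqne has 18 neighbors: wjiq, ctjf, zuzw, husr, rfxr, uqmz, fjns, zezy, wvnb, swaa, ztxa, dmjn, cpxx, ckif, elvb, pgvr, kdkl, oezi.
deg(ckif) = 18; N(ckif) = {eeiq, wjiq, twfi, husr, mqcg, wucg, ixgc, uqmz, zezy, lqhn, swaa, ztxa, dmjn, cpxx, zekh, dqcp, qqne, vofr}.
Vertex uqmz has 18 neighbors: qdyk, wjiq, twfi, ylua, husr, ztxa, nsfp, cpxx, ckif, elvb, zekh, pgvr, kdkl, dqcp, ekql, qqne, fdnl, tpbq.
Vertex wjiq has 18 neighbors: qdyk, eeiq, ctjf, zuzw, rfxr, wucg, ixgc, uqmz, zezy, lqhn, wvnb, nsfp, ckif, kdkl, dqcp, qqne, fdnl, tpbq.
37-vertex 18-regular graph: Paley(37): SR with (k,λ,μ)=(18,8,9).
spec(A) ≈ [18.0, 2.5414, -3.5414] (distinct, 4 d.p.).
Lovász: ϑ = −37(-sqrt(37)/2 - 1/2)/(18+-(-sqrt(37)/2 - 1/2)) = sqrt(37).
≈ 6.0828 (to 4 d.p.).

sqrt(37)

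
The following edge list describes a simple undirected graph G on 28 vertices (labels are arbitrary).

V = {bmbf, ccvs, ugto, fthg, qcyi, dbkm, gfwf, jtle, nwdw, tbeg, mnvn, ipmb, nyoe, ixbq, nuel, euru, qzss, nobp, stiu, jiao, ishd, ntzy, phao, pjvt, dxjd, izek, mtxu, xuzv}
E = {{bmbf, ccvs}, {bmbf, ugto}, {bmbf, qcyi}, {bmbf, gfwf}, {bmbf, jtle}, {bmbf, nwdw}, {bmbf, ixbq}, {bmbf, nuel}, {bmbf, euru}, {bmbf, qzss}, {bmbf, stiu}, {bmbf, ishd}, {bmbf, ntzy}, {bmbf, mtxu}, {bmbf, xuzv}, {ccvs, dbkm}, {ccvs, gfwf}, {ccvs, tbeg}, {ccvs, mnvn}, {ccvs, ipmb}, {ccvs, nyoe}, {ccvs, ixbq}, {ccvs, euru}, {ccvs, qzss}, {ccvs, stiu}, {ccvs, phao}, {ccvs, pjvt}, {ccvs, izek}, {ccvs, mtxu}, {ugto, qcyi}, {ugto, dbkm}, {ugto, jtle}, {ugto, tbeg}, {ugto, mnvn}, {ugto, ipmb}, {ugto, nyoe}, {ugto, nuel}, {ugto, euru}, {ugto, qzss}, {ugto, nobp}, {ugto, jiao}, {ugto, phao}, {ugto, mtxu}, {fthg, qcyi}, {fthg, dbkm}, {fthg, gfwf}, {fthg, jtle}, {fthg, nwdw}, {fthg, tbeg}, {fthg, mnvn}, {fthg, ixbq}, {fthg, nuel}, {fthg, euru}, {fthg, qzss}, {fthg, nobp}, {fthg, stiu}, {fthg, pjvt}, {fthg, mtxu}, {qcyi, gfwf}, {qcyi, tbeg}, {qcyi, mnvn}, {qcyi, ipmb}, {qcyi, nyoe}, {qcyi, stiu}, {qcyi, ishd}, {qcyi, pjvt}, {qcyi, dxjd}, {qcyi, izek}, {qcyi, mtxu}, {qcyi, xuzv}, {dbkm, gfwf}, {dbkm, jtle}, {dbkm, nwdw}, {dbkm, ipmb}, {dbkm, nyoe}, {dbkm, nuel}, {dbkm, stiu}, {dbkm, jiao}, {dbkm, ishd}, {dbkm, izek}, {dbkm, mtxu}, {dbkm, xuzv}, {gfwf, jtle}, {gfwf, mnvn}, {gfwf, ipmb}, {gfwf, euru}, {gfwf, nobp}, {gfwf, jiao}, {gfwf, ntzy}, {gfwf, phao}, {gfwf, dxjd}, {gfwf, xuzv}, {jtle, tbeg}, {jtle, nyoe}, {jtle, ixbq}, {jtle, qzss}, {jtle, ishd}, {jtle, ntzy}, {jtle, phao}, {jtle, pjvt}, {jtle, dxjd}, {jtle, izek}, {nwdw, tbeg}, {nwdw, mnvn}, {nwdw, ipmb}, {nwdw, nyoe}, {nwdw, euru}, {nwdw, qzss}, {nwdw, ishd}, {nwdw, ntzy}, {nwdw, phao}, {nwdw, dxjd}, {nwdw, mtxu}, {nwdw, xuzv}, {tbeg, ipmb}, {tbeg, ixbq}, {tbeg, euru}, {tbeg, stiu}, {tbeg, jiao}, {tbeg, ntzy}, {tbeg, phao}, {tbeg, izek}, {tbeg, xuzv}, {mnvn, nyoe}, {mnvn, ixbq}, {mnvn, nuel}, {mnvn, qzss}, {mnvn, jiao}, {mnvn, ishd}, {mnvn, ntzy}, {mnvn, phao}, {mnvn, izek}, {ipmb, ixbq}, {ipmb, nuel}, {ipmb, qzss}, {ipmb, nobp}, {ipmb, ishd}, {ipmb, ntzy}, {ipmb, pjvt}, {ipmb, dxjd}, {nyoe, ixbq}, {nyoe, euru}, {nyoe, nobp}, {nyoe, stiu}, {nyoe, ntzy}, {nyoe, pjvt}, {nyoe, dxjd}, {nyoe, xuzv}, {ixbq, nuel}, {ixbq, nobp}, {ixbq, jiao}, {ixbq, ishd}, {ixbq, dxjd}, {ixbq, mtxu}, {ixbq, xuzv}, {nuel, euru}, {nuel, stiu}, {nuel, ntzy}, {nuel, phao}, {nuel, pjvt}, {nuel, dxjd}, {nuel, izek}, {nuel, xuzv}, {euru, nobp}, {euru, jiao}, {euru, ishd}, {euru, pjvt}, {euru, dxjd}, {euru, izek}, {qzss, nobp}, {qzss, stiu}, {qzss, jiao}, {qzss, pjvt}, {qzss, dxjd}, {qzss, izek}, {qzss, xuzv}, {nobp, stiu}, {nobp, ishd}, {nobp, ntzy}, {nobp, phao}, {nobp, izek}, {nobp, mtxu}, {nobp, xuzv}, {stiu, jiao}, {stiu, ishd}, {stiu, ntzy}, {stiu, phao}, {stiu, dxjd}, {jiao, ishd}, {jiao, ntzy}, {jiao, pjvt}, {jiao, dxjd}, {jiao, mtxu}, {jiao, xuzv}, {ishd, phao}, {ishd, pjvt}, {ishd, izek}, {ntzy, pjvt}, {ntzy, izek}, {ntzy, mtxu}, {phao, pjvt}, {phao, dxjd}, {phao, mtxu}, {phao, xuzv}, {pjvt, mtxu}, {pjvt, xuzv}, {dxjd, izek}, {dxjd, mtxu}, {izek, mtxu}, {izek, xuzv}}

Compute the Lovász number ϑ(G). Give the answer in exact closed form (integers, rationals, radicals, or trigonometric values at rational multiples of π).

7

deg(jtle) = 15; N(jtle) = {bmbf, ugto, fthg, dbkm, gfwf, tbeg, nyoe, ixbq, qzss, ishd, ntzy, phao, pjvt, dxjd, izek}.
deg(dxjd) = 15; N(dxjd) = {qcyi, gfwf, jtle, nwdw, ipmb, nyoe, ixbq, nuel, euru, qzss, stiu, jiao, phao, izek, mtxu}.
N(tbeg) = {ccvs, ugto, fthg, qcyi, jtle, nwdw, ipmb, ixbq, euru, stiu, jiao, ntzy, phao, izek, xuzv}, |N(tbeg)| = 15.
deg(ixbq) = 15; N(ixbq) = {bmbf, ccvs, fthg, jtle, tbeg, mnvn, ipmb, nyoe, nuel, nobp, jiao, ishd, dxjd, mtxu, xuzv}.
28-vertex 15-regular graph: Kneser K(8,2) on C(8,2)=28 vertices.
The 3 distinct eigenvalues: [15.0, 1.0, -5.0].
ϑ = −N·λ_min/(λ_max−λ_min) = −28·(-5)/(15−(-5)) = 7.
≈ 7.0000 (to 4 d.p.).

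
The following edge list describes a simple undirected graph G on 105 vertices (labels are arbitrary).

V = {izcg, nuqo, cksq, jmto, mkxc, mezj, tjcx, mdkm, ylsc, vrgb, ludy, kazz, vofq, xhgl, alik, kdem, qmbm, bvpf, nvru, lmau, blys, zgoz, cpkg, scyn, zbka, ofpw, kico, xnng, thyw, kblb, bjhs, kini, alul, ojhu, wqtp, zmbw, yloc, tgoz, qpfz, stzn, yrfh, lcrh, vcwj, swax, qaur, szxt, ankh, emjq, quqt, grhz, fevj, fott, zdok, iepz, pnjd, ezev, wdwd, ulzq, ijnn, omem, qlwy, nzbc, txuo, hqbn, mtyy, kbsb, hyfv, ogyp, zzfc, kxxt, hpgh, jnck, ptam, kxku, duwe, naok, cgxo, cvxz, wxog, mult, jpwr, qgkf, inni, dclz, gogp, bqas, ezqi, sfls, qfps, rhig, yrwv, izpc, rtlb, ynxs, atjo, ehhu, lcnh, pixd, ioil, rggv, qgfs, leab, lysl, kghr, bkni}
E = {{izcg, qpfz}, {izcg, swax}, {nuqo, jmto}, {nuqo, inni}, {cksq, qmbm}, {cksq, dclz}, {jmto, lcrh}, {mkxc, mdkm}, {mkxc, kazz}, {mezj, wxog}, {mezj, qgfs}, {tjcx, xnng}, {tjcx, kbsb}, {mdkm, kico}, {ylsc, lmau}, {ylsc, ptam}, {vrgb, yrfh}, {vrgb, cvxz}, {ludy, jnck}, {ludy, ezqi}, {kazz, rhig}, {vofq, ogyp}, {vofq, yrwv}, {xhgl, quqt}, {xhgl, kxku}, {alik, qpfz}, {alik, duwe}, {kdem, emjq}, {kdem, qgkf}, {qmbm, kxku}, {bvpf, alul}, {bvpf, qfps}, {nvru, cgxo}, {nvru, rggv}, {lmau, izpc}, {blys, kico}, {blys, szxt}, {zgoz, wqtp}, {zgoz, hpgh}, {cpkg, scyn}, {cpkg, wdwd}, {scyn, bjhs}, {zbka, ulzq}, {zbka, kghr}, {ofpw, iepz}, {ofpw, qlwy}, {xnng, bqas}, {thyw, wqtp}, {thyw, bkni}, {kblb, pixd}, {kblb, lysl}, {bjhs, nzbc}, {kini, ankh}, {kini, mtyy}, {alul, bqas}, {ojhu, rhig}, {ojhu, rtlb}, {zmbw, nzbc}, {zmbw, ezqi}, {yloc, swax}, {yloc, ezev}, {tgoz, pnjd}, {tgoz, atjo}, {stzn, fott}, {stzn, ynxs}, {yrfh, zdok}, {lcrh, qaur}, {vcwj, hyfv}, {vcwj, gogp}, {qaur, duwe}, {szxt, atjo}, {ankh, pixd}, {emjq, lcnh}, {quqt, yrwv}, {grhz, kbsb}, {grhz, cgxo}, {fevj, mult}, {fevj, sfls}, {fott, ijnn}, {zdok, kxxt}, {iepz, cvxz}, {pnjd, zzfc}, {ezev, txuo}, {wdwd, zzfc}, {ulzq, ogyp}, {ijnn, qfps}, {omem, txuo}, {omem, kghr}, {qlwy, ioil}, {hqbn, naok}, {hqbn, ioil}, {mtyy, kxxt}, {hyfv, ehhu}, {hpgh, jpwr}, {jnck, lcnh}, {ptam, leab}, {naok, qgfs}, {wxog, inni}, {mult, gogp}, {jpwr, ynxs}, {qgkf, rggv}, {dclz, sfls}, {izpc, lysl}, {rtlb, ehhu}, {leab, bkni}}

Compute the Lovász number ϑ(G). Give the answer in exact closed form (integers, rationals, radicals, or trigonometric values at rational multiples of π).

105*cos(pi/105)/(cos(pi/105) + 1)

N(zgoz) = {wqtp, hpgh}, |N(zgoz)| = 2.
Vertex ylsc has 2 neighbors: lmau, ptam.
Vertex vofq has 2 neighbors: ogyp, yrwv.
deg(ogyp) = 2; N(ogyp) = {vofq, ulzq}.
105-vertex 2-regular graph: the odd cycle C_{105}.
The 53 distinct eigenvalues: [2.0, 1.9964, 1.9857, 1.9679, 1.943, 1.9111, 1.8725, 1.8271, 1.7752, 1.7169, 1.6525, 1.5821, 1.5061, 1.4248, 1.3383, 1.247, 1.1512, 1.0514, 0.9477, 0.8407, 0.7307, 0.618, 0.5032, 0.3865, 0.2685, 0.1495, 0.0299, -0.0897, -0.2091, -0.3276, -0.445, -0.5609, -0.6747, -0.7861, -0.8946, -1.0, -1.1018, -1.1996, -1.2932, -1.3821, -1.4661, -1.5448, -1.618, -1.6854, -1.7468, -1.8019, -1.8506, -1.8927, -1.9279, -1.9563, -1.9777, -1.9919, -1.9991].
λ_max=2, λ_min=-2*cos(pi/105); ϑ = −105·λ_min/(λ_max−λ_min) = 105*cos(pi/105)/(cos(pi/105) + 1).
Numerically 52.488248718.
α=52, χ(Ḡ)=53; ϑ=105*cos(pi/105)/(cos(pi/105) + 1) lies between (both strict).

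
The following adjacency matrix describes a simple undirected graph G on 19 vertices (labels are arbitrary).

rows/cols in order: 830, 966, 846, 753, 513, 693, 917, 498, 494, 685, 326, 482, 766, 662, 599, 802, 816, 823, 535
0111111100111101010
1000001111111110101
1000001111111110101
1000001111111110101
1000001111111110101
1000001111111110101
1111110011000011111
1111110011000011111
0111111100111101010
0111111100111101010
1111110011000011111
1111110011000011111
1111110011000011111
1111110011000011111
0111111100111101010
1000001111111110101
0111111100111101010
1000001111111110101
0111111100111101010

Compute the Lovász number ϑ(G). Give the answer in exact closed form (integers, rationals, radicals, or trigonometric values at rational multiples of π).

7

N(685) = {966, 846, 753, 513, 693, 917, 498, 326, 482, 766, 662, 802, 823}, |N(685)| = 13.
N(753) = {830, 917, 498, 494, 685, 326, 482, 766, 662, 599, 816, 535}, |N(753)| = 12.
deg(846) = 12; N(846) = {830, 917, 498, 494, 685, 326, 482, 766, 662, 599, 816, 535}.
Vertex 326 has 13 neighbors: 830, 966, 846, 753, 513, 693, 494, 685, 599, 802, 816, 823, 535.
Complete 3-partite, parts [7, 6, 6]: perfect, ϑ = α = 7.
ϑ(G) ≈ 7.00000.
α=7, χ(Ḡ)=7; ϑ=7 lies between (collapsed).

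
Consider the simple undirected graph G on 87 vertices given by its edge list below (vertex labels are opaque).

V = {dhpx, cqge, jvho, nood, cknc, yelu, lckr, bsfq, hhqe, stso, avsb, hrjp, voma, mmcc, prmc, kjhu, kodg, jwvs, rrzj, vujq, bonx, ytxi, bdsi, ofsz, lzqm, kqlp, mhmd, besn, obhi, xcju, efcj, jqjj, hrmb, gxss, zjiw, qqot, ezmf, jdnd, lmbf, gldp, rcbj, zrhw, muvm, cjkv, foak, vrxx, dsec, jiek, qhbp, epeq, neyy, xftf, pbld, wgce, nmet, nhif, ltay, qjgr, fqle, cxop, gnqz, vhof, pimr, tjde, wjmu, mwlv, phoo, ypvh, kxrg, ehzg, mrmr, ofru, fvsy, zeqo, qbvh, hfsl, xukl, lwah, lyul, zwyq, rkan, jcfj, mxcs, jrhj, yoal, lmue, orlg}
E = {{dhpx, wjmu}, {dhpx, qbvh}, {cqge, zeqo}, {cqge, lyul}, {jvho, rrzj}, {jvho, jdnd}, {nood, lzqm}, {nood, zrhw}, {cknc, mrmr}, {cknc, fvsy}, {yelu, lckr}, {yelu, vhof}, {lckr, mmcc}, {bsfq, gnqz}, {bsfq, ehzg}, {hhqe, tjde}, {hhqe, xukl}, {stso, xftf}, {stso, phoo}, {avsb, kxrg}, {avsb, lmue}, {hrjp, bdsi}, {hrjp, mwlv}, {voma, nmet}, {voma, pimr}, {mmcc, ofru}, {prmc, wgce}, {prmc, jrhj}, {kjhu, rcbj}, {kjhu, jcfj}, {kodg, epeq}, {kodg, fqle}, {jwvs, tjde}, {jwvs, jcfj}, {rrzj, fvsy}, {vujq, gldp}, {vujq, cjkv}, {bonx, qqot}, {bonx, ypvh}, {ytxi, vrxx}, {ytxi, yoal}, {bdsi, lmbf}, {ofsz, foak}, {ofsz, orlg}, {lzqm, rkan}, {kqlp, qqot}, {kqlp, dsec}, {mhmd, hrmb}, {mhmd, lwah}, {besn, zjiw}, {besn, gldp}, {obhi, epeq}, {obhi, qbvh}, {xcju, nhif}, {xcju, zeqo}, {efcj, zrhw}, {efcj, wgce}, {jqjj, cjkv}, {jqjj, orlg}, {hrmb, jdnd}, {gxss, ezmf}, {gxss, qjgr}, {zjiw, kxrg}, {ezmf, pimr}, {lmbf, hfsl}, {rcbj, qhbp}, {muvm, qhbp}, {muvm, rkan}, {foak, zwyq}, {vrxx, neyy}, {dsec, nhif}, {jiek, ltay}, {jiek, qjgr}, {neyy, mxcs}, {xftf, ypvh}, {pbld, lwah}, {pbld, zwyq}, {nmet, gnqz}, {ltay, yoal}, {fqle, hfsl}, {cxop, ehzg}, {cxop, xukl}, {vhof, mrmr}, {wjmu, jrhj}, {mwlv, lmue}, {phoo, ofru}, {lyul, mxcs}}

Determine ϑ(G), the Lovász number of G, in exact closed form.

Vertex cqge has 2 neighbors: zeqo, lyul.
deg(phoo) = 2; N(phoo) = {stso, ofru}.
Vertex jqjj has 2 neighbors: cjkv, orlg.
deg(cknc) = 2; N(cknc) = {mrmr, fvsy}.
Every vertex has degree 2 (N=87); this is C_{87}, the 87-cycle.
Distinct eigenvalues (to 5 d.p.): [2.0, 1.99479, 1.97917, 1.95324, 1.91713, 1.87102, 1.81515, 1.74982, 1.67537, 1.59219, 1.5007, 1.40139, 1.29477, 1.18141, 1.06188, 0.93682, 0.80687, 0.67272, 0.53506, 0.39461, 0.2521, 0.10828, -0.03611, -0.18031, -0.32356, -0.46513, -0.60428, -0.74028, -0.87241, -1.0, -1.12237, -1.2389, -1.34896, -1.45199, -1.54745, -1.63484, -1.71371, -1.78365, -1.84429, -1.89531, -1.93645, -1.96749, -1.98828, -1.9987].
−87·(-2*cos(pi/87)) / ((2)−(-2*cos(pi/87))) = 87*cos(pi/87)/(cos(pi/87) + 1) = ϑ(G).
≈ 43.485816 (to 6 d.p.).
Sandwich: α(G)=43 ≤ ϑ(G)=87*cos(pi/87)/(cos(pi/87) + 1) ≤ χ(Ḡ)=44 (both strict).

87*cos(pi/87)/(cos(pi/87) + 1)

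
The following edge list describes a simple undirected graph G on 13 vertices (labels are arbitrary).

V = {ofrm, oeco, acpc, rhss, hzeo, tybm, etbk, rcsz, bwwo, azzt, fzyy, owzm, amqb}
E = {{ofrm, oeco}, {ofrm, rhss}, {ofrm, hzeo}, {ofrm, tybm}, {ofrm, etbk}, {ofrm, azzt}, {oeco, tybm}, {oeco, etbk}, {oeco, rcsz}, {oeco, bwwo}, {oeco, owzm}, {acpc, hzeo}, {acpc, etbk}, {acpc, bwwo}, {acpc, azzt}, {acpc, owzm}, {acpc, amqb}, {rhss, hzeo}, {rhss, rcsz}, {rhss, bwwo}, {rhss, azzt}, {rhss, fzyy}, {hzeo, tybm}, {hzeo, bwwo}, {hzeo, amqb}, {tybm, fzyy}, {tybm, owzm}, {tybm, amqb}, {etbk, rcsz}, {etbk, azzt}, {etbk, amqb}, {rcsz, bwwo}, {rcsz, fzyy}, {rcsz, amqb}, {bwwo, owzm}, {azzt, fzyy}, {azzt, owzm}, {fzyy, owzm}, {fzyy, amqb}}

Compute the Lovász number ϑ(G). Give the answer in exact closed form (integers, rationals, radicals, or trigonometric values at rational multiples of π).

sqrt(13)

N(oeco) = {ofrm, tybm, etbk, rcsz, bwwo, owzm}, |N(oeco)| = 6.
N(bwwo) = {oeco, acpc, rhss, hzeo, rcsz, owzm}, |N(bwwo)| = 6.
deg(owzm) = 6; N(owzm) = {oeco, acpc, tybm, bwwo, azzt, fzyy}.
N(tybm) = {ofrm, oeco, hzeo, fzyy, owzm, amqb}, |N(tybm)| = 6.
deg(v) = 6 for all v (|V|=13); Paley(13): SR with (k,λ,μ)=(6,2,3).
A has 3 distinct eigenvalues ≈ [6.0, 1.3028, -2.3028].
Lovász: ϑ = −13(-sqrt(13)/2 - 1/2)/(6+-(-sqrt(13)/2 - 1/2)) = sqrt(13).
≈ 3.6055513 (to 7 d.p.).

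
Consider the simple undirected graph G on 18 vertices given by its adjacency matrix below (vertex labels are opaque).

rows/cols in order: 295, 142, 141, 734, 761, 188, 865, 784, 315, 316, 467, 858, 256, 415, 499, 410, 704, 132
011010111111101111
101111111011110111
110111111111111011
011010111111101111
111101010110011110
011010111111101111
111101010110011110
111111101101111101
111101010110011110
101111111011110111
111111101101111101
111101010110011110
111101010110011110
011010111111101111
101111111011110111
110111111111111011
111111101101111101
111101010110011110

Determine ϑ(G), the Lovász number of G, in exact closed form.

6

N(142) = {295, 141, 734, 761, 188, 865, 784, 315, 467, 858, 256, 415, 410, 704, 132}, |N(142)| = 15.
deg(415) = 14; N(415) = {142, 141, 761, 865, 784, 315, 316, 467, 858, 256, 499, 410, 704, 132}.
deg(467) = 15; N(467) = {295, 142, 141, 734, 761, 188, 865, 315, 316, 858, 256, 415, 499, 410, 132}.
N(410) = {295, 142, 734, 761, 188, 865, 784, 315, 316, 467, 858, 256, 415, 499, 704, 132}, |N(410)| = 16.
Complete 5-partite, parts [6, 4, 3, 3, 2]: perfect, ϑ = α = 6.
ϑ(G) ≈ 6.0000000.
6 ≤ 6 ≤ 6: collapsed.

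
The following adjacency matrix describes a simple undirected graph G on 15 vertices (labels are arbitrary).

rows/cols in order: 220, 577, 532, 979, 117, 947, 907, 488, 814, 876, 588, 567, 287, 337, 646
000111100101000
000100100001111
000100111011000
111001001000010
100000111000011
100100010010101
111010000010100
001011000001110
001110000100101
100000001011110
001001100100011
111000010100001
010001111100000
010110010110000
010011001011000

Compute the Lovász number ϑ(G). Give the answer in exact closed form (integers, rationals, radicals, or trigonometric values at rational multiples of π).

Vertex 907 has 6 neighbors: 220, 577, 532, 117, 588, 287.
Vertex 117 has 6 neighbors: 220, 907, 488, 814, 337, 646.
deg(488) = 6; N(488) = {532, 117, 947, 567, 287, 337}.
Vertex 588 has 6 neighbors: 532, 947, 907, 876, 337, 646.
G on 15 vertices is 6-regular; Kneser-type, 2-subsets of [6].
spec(A) ≈ [6.0, 1.0, -3.0] (distinct, 5 d.p.).
With N=15: ϑ(G) = 15·(-1*(-3))/(6−(-3)) = 5.
Numerically 5.00000.

5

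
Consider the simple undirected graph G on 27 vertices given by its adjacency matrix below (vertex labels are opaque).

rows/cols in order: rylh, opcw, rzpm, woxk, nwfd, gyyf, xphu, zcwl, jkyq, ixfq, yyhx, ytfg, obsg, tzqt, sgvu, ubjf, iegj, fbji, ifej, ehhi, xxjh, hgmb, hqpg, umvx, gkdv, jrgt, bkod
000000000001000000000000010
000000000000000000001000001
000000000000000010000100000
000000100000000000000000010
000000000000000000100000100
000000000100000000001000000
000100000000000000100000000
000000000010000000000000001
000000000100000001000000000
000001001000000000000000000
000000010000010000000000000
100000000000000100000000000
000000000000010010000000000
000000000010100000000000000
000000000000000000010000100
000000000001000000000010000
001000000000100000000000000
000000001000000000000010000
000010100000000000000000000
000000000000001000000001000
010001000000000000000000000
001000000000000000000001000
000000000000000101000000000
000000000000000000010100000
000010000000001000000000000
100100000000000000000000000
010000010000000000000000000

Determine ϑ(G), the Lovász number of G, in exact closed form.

27*cos(pi/27)/(cos(pi/27) + 1)

deg(tzqt) = 2; N(tzqt) = {yyhx, obsg}.
deg(ixfq) = 2; N(ixfq) = {gyyf, jkyq}.
deg(hgmb) = 2; N(hgmb) = {rzpm, umvx}.
Vertex yyhx has 2 neighbors: zcwl, tzqt.
2-regular, N=27; a single 27-cycle (edge-transitive).
The 14 distinct eigenvalues: [2.0, 1.946, 1.787, 1.532, 1.194, 0.792, 0.347, -0.116, -0.574, -1.0, -1.372, -1.671, -1.879, -1.986].
Lovász (edge-transitive): ϑ = −27·(-2*cos(pi/27))/((2)−(-2*cos(pi/27))) = 27*cos(pi/27)/(cos(pi/27) + 1).
ϑ(G) ≈ 13.454204.
α=13, χ(Ḡ)=14; ϑ=27*cos(pi/27)/(cos(pi/27) + 1) lies between (both strict).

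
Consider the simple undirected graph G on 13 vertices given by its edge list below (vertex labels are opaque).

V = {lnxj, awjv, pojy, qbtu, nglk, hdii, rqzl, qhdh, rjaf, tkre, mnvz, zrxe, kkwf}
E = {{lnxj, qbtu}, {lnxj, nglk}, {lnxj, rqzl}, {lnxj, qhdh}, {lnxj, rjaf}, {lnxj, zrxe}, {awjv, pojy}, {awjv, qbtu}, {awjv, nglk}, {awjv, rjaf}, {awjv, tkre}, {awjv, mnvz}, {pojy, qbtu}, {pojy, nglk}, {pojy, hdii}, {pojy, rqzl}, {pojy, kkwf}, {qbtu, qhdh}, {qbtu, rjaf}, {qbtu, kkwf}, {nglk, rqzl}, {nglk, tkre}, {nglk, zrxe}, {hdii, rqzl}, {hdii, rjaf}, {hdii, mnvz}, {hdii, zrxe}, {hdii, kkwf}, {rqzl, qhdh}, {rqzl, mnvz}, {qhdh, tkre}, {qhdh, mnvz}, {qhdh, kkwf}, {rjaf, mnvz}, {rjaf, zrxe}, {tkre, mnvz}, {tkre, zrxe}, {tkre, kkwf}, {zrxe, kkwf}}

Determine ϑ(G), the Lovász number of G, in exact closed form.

sqrt(13)

deg(lnxj) = 6; N(lnxj) = {qbtu, nglk, rqzl, qhdh, rjaf, zrxe}.
Vertex kkwf has 6 neighbors: pojy, qbtu, hdii, qhdh, tkre, zrxe.
N(qbtu) = {lnxj, awjv, pojy, qhdh, rjaf, kkwf}, |N(qbtu)| = 6.
N(awjv) = {pojy, qbtu, nglk, rjaf, tkre, mnvz}, |N(awjv)| = 6.
Every vertex has degree 6 (N=13); strongly regular (13,6,2,3).
A has 3 distinct eigenvalues ≈ [6.0, 1.303, -2.303].
−13·(-sqrt(13)/2 - 1/2) / ((6)−(-sqrt(13)/2 - 1/2)) = sqrt(13) = ϑ(G).
≈ 3.605551 (to 6 d.p.).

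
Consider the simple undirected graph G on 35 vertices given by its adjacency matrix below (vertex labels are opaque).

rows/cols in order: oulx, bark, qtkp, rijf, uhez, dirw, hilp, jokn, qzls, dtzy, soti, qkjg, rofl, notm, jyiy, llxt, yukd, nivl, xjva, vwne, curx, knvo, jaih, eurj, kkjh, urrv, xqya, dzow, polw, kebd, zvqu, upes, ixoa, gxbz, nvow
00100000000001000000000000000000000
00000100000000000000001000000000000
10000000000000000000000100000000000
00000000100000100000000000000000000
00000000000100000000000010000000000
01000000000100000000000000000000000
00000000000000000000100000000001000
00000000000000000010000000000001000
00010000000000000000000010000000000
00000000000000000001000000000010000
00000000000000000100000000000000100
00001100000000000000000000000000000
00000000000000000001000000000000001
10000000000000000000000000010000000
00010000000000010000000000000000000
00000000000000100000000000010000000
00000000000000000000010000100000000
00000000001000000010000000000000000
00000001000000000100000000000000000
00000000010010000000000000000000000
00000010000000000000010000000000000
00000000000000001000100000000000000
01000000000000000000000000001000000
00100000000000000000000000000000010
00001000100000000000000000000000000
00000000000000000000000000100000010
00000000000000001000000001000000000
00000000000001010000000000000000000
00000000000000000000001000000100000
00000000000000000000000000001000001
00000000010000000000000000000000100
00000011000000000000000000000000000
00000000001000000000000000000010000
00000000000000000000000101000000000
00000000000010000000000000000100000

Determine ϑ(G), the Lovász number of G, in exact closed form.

35*cos(pi/35)/(cos(pi/35) + 1)

deg(qkjg) = 2; N(qkjg) = {uhez, dirw}.
N(zvqu) = {dtzy, ixoa}, |N(zvqu)| = 2.
N(urrv) = {xqya, gxbz}, |N(urrv)| = 2.
N(dtzy) = {vwne, zvqu}, |N(dtzy)| = 2.
2-regular, N=35; the odd cycle C_{35}.
spec(A) ≈ [2.0, 1.967859, 1.87247, 1.716898, 1.506143, 1.24698, 0.947737, 0.618034, 0.268467, -0.08973, -0.445042, -0.78605, -1.101794, -1.382125, -1.618034, -1.801938, -1.927926, -1.991949] (distinct, 6 d.p.).
ϑ = −N·λ_min/(λ_max−λ_min) = −35·(-2*cos(pi/35))/(2−(-2*cos(pi/35))) = 35*cos(pi/35)/(cos(pi/35) + 1).
≈ 17.464704027 (to 9 d.p.).
α=17, χ(Ḡ)=18; ϑ=35*cos(pi/35)/(cos(pi/35) + 1) lies between (both strict).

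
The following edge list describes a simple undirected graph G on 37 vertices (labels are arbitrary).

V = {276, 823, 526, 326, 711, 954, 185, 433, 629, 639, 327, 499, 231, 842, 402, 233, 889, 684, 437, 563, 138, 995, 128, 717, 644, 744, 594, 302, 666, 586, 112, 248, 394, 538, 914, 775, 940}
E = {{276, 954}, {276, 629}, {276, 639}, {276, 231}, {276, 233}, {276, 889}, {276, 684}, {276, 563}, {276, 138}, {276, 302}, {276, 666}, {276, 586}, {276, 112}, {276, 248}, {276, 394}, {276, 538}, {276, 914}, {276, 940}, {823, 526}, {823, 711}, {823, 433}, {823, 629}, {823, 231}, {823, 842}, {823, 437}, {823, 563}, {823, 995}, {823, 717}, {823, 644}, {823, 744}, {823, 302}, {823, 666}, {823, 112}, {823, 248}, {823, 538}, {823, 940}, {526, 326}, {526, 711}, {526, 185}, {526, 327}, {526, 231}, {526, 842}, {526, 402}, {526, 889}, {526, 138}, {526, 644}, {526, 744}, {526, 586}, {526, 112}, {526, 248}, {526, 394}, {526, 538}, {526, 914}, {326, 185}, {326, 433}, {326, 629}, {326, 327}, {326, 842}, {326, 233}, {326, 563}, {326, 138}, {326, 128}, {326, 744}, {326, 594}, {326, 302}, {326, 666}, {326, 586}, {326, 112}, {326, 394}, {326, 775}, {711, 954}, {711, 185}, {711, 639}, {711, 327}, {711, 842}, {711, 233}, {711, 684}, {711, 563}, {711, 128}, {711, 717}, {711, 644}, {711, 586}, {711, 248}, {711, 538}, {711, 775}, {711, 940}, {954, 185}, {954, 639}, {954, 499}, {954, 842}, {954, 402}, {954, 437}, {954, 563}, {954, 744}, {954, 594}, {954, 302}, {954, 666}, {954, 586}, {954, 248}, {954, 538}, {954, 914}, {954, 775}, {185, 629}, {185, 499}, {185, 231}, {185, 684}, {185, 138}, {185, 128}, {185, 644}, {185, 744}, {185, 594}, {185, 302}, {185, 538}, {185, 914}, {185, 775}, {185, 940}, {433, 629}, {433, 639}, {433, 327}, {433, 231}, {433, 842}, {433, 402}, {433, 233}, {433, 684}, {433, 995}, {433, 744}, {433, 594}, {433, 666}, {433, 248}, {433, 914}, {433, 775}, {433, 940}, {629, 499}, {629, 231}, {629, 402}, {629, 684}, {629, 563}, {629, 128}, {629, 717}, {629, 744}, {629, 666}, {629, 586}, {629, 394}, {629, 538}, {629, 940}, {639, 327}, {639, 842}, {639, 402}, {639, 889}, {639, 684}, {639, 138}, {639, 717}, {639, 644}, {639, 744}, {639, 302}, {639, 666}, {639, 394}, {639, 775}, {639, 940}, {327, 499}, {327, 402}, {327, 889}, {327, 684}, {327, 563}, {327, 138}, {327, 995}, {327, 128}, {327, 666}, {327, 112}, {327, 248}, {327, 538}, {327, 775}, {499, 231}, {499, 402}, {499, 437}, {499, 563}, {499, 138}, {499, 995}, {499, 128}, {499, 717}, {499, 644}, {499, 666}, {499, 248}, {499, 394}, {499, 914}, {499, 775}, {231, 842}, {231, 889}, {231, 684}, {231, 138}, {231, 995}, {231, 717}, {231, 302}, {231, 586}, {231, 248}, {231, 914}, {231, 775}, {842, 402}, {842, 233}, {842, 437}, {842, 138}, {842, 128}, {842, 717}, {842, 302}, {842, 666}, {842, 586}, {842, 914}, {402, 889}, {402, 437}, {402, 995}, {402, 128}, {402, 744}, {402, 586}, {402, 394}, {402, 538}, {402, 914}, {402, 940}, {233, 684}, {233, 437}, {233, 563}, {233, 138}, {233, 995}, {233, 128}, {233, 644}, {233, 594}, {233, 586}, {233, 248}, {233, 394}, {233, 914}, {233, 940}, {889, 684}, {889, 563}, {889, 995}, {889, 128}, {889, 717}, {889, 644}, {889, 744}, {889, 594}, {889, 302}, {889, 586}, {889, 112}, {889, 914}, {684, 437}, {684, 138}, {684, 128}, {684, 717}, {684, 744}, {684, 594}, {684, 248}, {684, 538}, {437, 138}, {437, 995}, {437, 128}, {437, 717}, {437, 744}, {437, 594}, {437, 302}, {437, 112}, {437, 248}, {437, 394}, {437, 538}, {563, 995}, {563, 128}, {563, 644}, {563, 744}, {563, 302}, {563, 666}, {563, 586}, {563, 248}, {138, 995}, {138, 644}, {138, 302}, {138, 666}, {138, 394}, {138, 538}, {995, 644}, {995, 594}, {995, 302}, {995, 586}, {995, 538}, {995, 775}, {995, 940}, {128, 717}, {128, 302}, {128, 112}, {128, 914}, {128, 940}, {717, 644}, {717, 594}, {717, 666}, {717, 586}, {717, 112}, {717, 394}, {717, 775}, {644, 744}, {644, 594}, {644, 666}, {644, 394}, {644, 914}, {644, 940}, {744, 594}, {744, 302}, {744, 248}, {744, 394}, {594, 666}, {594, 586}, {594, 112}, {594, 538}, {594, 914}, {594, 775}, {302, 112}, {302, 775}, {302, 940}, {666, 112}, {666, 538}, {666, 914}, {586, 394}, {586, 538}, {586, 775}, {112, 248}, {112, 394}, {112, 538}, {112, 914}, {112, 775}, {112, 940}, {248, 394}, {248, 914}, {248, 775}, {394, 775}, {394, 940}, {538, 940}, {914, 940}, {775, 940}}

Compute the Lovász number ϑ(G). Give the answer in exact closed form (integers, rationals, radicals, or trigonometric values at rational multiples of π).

deg(744) = 18; N(744) = {823, 526, 326, 954, 185, 433, 629, 639, 402, 889, 684, 437, 563, 644, 594, 302, 248, 394}.
Vertex 248 has 18 neighbors: 276, 823, 526, 711, 954, 433, 327, 499, 231, 233, 684, 437, 563, 744, 112, 394, 914, 775.
deg(437) = 18; N(437) = {823, 954, 499, 842, 402, 233, 684, 138, 995, 128, 717, 744, 594, 302, 112, 248, 394, 538}.
N(995) = {823, 433, 327, 499, 231, 402, 233, 889, 437, 563, 138, 644, 594, 302, 586, 538, 775, 940}, |N(995)| = 18.
18-regular, N=37; Paley(37): SR with (k,λ,μ)=(18,8,9).
spec(A) ≈ [18.0, 2.541381, -3.541381] (distinct, 6 d.p.).
−37·(-sqrt(37)/2 - 1/2) / ((18)−(-sqrt(37)/2 - 1/2)) = sqrt(37) = ϑ(G).
ϑ(G) ≈ 6.08276.

sqrt(37)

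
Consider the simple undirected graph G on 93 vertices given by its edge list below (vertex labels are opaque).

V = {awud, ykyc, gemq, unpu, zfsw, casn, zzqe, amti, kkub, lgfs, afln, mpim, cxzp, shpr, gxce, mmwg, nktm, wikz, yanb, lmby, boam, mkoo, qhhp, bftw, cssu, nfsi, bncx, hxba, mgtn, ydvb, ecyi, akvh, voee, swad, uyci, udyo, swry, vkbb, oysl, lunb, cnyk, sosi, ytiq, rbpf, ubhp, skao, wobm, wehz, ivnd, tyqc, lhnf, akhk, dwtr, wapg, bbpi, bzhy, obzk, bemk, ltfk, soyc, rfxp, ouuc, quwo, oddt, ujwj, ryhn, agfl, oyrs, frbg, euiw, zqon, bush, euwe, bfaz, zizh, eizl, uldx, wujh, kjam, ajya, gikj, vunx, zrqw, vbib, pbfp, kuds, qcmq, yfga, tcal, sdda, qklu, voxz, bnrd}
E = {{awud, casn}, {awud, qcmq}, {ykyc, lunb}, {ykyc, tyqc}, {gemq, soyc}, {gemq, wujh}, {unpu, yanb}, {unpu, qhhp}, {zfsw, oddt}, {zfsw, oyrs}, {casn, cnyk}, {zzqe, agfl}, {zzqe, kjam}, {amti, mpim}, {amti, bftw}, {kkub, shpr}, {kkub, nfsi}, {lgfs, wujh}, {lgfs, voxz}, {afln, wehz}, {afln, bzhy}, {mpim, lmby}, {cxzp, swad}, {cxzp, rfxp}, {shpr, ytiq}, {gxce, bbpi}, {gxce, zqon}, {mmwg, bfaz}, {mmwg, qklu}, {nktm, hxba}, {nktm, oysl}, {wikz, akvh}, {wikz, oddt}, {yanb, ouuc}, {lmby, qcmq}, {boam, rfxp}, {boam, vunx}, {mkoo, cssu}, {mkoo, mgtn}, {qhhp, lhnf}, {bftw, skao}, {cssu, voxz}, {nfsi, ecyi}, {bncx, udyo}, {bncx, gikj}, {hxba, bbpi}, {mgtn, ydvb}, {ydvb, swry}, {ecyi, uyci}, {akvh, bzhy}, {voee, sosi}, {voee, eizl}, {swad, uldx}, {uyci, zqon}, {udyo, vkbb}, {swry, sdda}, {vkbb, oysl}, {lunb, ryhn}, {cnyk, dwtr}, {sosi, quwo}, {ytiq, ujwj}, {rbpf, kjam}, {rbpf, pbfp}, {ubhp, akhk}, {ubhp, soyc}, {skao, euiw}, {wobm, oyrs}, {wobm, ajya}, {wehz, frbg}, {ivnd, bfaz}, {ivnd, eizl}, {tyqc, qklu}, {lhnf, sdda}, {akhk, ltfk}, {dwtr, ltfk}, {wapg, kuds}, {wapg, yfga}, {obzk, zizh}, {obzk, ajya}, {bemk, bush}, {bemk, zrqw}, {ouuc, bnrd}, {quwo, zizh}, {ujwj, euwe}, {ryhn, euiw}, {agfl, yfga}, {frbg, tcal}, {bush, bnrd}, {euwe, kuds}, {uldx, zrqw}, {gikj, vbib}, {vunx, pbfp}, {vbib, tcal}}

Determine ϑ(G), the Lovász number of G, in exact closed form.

N(swry) = {ydvb, sdda}, |N(swry)| = 2.
deg(oysl) = 2; N(oysl) = {nktm, vkbb}.
N(ltfk) = {akhk, dwtr}, |N(ltfk)| = 2.
Vertex zizh has 2 neighbors: obzk, quwo.
Regular of degree 2 on 93 vertices: a single 93-cycle (edge-transitive).
Distinct eigenvalues (to 3 d.p.): [2.0, 1.995, 1.982, 1.959, 1.927, 1.887, 1.838, 1.78, 1.715, 1.642, 1.561, 1.473, 1.378, 1.277, 1.17, 1.058, 0.941, 0.82, 0.695, 0.566, 0.436, 0.303, 0.169, 0.034, -0.101, -0.236, -0.369, -0.501, -0.631, -0.758, -0.881, -1.0, -1.115, -1.224, -1.328, -1.426, -1.518, -1.602, -1.679, -1.749, -1.81, -1.864, -1.908, -1.944, -1.972, -1.99, -1.999].
λ_max=2, λ_min=-2*cos(pi/93); ϑ = −93·λ_min/(λ_max−λ_min) = 93*cos(pi/93)/(cos(pi/93) + 1).
Numerically 46.48673188.
46 ≤ 93*cos(pi/93)/(cos(pi/93) + 1) ≤ 47: both strict.

93*cos(pi/93)/(cos(pi/93) + 1)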